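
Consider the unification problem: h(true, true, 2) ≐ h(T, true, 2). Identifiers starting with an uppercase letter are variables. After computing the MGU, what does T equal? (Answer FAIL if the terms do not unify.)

true

Decompose h/3: true ≐ T,  true ≐ true,  2 ≐ 2.
Bind T := true; no other remaining equation mentions T.
Delete trivial equation true ≐ true.
Delete trivial equation 2 ≐ 2.
MGU = { T ↦ true }, so T ↦ true.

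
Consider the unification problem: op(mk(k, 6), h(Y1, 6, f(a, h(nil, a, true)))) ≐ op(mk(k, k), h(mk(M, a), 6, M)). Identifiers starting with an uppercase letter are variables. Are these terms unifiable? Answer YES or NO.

NO

Decompose op/2: mk(k, 6) ≐ mk(k, k),  h(Y1, 6, f(a, h(nil, a, true))) ≐ h(mk(M, a), 6, M).
Decompose mk/2: k ≐ k,  6 ≐ k.
Delete trivial equation k ≐ k.
Clash: constants 6 and k differ; no unifier exists.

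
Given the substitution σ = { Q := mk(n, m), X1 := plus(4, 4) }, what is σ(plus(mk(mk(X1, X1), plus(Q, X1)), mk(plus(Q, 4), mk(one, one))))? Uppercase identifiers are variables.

plus(mk(mk(plus(4, 4), plus(4, 4)), plus(mk(n, m), plus(4, 4))), mk(plus(mk(n, m), 4), mk(one, one)))

Replace each occurrence of Q with mk(n, m).
Replace each occurrence of X1 with plus(4, 4).
Result: plus(mk(mk(plus(4, 4), plus(4, 4)), plus(mk(n, m), plus(4, 4))), mk(plus(mk(n, m), 4), mk(one, one))).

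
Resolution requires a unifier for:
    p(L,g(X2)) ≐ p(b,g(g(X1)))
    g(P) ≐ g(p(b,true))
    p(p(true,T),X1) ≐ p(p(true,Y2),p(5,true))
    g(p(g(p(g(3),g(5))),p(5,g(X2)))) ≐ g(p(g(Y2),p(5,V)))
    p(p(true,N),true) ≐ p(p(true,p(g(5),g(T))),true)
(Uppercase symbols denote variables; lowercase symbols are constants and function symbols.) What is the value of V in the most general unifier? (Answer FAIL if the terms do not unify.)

g(g(p(5,true)))

Decompose p/2: L ≐ b,  g(X2) ≐ g(g(X1)).
Bind L := b; no other remaining equation mentions L.
Decompose g/1: X2 ≐ g(X1).
Bind X2 := g(X1); substituting into the one remaining equation that mentions X2 gives: g(p(g(p(g(3),g(5))),p(5,g(g(X1))))) ≐ g(p(g(Y2),p(5,V))).
Decompose g/1: P ≐ p(b,true).
Bind P := p(b,true); no other remaining equation mentions P.
Decompose p/2: p(true,T) ≐ p(true,Y2),  X1 ≐ p(5,true).
Decompose p/2: true ≐ true,  T ≐ Y2.
Delete trivial equation true ≐ true.
Bind T := Y2; substituting into the one remaining equation that mentions T gives: p(p(true,N),true) ≐ p(p(true,p(g(5),g(Y2))),true).
Bind X1 := p(5,true); substituting into the one remaining equation that mentions X1 gives: g(p(g(p(g(3),g(5))),p(5,g(g(p(5,true)))))) ≐ g(p(g(Y2),p(5,V))). Substituting into the earlier binding gives X2 := g(p(5,true)).
Decompose g/1: p(g(p(g(3),g(5))),p(5,g(g(p(5,true))))) ≐ p(g(Y2),p(5,V)).
Decompose p/2: g(p(g(3),g(5))) ≐ g(Y2),  p(5,g(g(p(5,true)))) ≐ p(5,V).
Decompose g/1: p(g(3),g(5)) ≐ Y2.
Bind Y2 := p(g(3),g(5)); substituting into the one remaining equation that mentions Y2 gives: p(p(true,N),true) ≐ p(p(true,p(g(5),g(p(g(3),g(5))))),true). Substituting into the earlier binding gives T := p(g(3),g(5)).
Decompose p/2: 5 ≐ 5,  g(g(p(5,true))) ≐ V.
Delete trivial equation 5 ≐ 5.
Bind V := g(g(p(5,true))); no other remaining equation mentions V.
Decompose p/2: p(true,N) ≐ p(true,p(g(5),g(p(g(3),g(5))))),  true ≐ true.
Decompose p/2: true ≐ true,  N ≐ p(g(5),g(p(g(3),g(5)))).
Delete trivial equation true ≐ true.
Bind N := p(g(5),g(p(g(3),g(5)))); no other remaining equation mentions N.
Delete trivial equation true ≐ true.
MGU = { L := b, X2 := g(p(5,true)), P := p(b,true), T := p(g(3),g(5)), X1 := p(5,true), Y2 := p(g(3),g(5)), V := g(g(p(5,true))), N := p(g(5),g(p(g(3),g(5)))) }, so V := g(g(p(5,true))).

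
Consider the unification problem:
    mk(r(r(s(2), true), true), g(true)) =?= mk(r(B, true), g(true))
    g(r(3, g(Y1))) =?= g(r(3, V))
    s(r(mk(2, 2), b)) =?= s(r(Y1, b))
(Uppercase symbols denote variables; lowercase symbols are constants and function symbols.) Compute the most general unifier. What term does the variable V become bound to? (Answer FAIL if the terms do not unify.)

Decompose mk/2: r(r(s(2), true), true) =?= r(B, true),  g(true) =?= g(true).
Decompose r/2: r(s(2), true) =?= B,  true =?= true.
Bind B := r(s(2), true); no other remaining equation mentions B.
Delete trivial equation true =?= true.
Delete trivial equation g(true) =?= g(true).
Decompose g/1: r(3, g(Y1)) =?= r(3, V).
Decompose r/2: 3 =?= 3,  g(Y1) =?= V.
Delete trivial equation 3 =?= 3.
Bind V := g(Y1); no other remaining equation mentions V.
Decompose s/1: r(mk(2, 2), b) =?= r(Y1, b).
Decompose r/2: mk(2, 2) =?= Y1,  b =?= b.
Bind Y1 := mk(2, 2); no other remaining equation mentions Y1. Substituting into the earlier binding gives V := g(mk(2, 2)).
Delete trivial equation b =?= b.
MGU = { B ↦ r(s(2), true), V ↦ g(mk(2, 2)), Y1 ↦ mk(2, 2) }, so V ↦ g(mk(2, 2)).

g(mk(2, 2))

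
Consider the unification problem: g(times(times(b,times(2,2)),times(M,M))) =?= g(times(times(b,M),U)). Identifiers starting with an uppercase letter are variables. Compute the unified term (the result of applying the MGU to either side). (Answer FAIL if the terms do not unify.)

g(times(times(b,times(2,2)),times(times(2,2),times(2,2))))

Decompose g/1: times(times(b,times(2,2)),times(M,M)) =?= times(times(b,M),U).
Decompose times/2: times(b,times(2,2)) =?= times(b,M),  times(M,M) =?= U.
Decompose times/2: b =?= b,  times(2,2) =?= M.
Delete trivial equation b =?= b.
Bind M := times(2,2); substituting into the remaining equation gives: times(times(2,2),times(2,2)) =?= U.
Bind U := times(times(2,2),times(2,2)).
Applying the MGU to either side gives g(times(times(b,times(2,2)),times(times(2,2),times(2,2)))).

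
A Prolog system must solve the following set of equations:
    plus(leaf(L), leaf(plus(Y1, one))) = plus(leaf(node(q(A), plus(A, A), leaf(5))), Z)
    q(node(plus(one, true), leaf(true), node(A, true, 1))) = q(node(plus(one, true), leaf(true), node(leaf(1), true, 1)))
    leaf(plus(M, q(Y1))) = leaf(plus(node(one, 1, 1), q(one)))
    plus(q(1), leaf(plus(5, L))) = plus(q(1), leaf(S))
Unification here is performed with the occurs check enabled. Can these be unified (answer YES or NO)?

Decompose plus/2: leaf(L) = leaf(node(q(A), plus(A, A), leaf(5))),  leaf(plus(Y1, one)) = Z.
Decompose leaf/1: L = node(q(A), plus(A, A), leaf(5)).
Bind L := node(q(A), plus(A, A), leaf(5)); substituting into the one remaining equation that mentions L gives: plus(q(1), leaf(plus(5, node(q(A), plus(A, A), leaf(5))))) = plus(q(1), leaf(S)).
Bind Z := leaf(plus(Y1, one)); no other remaining equation mentions Z.
Decompose q/1: node(plus(one, true), leaf(true), node(A, true, 1)) = node(plus(one, true), leaf(true), node(leaf(1), true, 1)).
Decompose node/3: plus(one, true) = plus(one, true),  leaf(true) = leaf(true),  node(A, true, 1) = node(leaf(1), true, 1).
Delete trivial equation plus(one, true) = plus(one, true).
Delete trivial equation leaf(true) = leaf(true).
Decompose node/3: A = leaf(1),  true = true,  1 = 1.
Bind A := leaf(1); substituting into the one remaining equation that mentions A gives: plus(q(1), leaf(plus(5, node(q(leaf(1)), plus(leaf(1), leaf(1)), leaf(5))))) = plus(q(1), leaf(S)). Substituting into the earlier binding gives L := node(q(leaf(1)), plus(leaf(1), leaf(1)), leaf(5)).
Delete trivial equation true = true.
Delete trivial equation 1 = 1.
Decompose leaf/1: plus(M, q(Y1)) = plus(node(one, 1, 1), q(one)).
Decompose plus/2: M = node(one, 1, 1),  q(Y1) = q(one).
Bind M := node(one, 1, 1); no other remaining equation mentions M.
Decompose q/1: Y1 = one.
Bind Y1 := one; no other remaining equation mentions Y1. Substituting into the earlier binding gives Z := leaf(plus(one, one)).
Decompose plus/2: q(1) = q(1),  leaf(plus(5, node(q(leaf(1)), plus(leaf(1), leaf(1)), leaf(5)))) = leaf(S).
Delete trivial equation q(1) = q(1).
Decompose leaf/1: plus(5, node(q(leaf(1)), plus(leaf(1), leaf(1)), leaf(5))) = S.
Bind S := plus(5, node(q(leaf(1)), plus(leaf(1), leaf(1)), leaf(5))).
No equations remain and no clash or occurs-check failure arose, so a unifier exists.

YES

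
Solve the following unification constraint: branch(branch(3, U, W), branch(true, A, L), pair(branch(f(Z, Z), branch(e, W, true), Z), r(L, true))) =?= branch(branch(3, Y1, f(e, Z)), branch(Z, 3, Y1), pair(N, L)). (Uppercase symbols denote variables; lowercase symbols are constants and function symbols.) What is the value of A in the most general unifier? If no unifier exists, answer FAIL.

Decompose branch/3: branch(3, U, W) =?= branch(3, Y1, f(e, Z)),  branch(true, A, L) =?= branch(Z, 3, Y1),  pair(branch(f(Z, Z), branch(e, W, true), Z), r(L, true)) =?= pair(N, L).
Decompose branch/3: 3 =?= 3,  U =?= Y1,  W =?= f(e, Z).
Delete trivial equation 3 =?= 3.
Bind U := Y1; no other remaining equation mentions U.
Bind W := f(e, Z); substituting into the one remaining equation that mentions W gives: pair(branch(f(Z, Z), branch(e, f(e, Z), true), Z), r(L, true)) =?= pair(N, L).
Decompose branch/3: true =?= Z,  A =?= 3,  L =?= Y1.
Bind Z := true; substituting into the one remaining equation that mentions Z gives: pair(branch(f(true, true), branch(e, f(e, true), true), true), r(L, true)) =?= pair(N, L). Substituting into the earlier binding gives W := f(e, true).
Bind A := 3; no other remaining equation mentions A.
Bind L := Y1; substituting into the remaining equation gives: pair(branch(f(true, true), branch(e, f(e, true), true), true), r(Y1, true)) =?= pair(N, Y1).
Decompose pair/2: branch(f(true, true), branch(e, f(e, true), true), true) =?= N,  r(Y1, true) =?= Y1.
Bind N := branch(f(true, true), branch(e, f(e, true), true), true); no other remaining equation mentions N.
Occurs check fails: Y1 occurs in r(Y1, true); the equation Y1 =?= r(Y1, true) has no finite solution.

FAIL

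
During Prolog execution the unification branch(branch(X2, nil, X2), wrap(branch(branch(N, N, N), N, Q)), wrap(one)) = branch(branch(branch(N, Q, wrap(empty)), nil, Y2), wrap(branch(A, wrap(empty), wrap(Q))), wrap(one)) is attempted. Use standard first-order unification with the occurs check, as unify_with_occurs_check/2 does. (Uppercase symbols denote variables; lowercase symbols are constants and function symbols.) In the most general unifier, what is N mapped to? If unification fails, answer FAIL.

Decompose branch/3: branch(X2, nil, X2) = branch(branch(N, Q, wrap(empty)), nil, Y2),  wrap(branch(branch(N, N, N), N, Q)) = wrap(branch(A, wrap(empty), wrap(Q))),  wrap(one) = wrap(one).
Decompose branch/3: X2 = branch(N, Q, wrap(empty)),  nil = nil,  X2 = Y2.
Bind X2 := branch(N, Q, wrap(empty)); substituting into the one remaining equation that mentions X2 gives: branch(N, Q, wrap(empty)) = Y2.
Delete trivial equation nil = nil.
Bind Y2 := branch(N, Q, wrap(empty)); no other remaining equation mentions Y2.
Decompose wrap/1: branch(branch(N, N, N), N, Q) = branch(A, wrap(empty), wrap(Q)).
Decompose branch/3: branch(N, N, N) = A,  N = wrap(empty),  Q = wrap(Q).
Bind A := branch(N, N, N); no other remaining equation mentions A.
Bind N := wrap(empty); no other remaining equation mentions N. Substituting into the earlier bindings gives X2 := branch(wrap(empty), Q, wrap(empty)), Y2 := branch(wrap(empty), Q, wrap(empty)), A := branch(wrap(empty), wrap(empty), wrap(empty)).
Occurs check fails: Q occurs in wrap(Q); the equation Q = wrap(Q) has no finite solution.

FAIL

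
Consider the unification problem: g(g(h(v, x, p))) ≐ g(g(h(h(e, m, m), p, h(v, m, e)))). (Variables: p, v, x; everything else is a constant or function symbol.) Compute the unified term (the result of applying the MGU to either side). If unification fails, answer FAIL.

Decompose g/1: g(h(v, x, p)) ≐ g(h(h(e, m, m), p, h(v, m, e))).
Decompose g/1: h(v, x, p) ≐ h(h(e, m, m), p, h(v, m, e)).
Decompose h/3: v ≐ h(e, m, m),  x ≐ p,  p ≐ h(v, m, e).
Bind v := h(e, m, m); substituting into the one remaining equation that mentions v gives: p ≐ h(h(e, m, m), m, e).
Bind x := p; no other remaining equation mentions x.
Bind p := h(h(e, m, m), m, e). Substituting into the earlier binding gives x := h(h(e, m, m), m, e).
Applying the MGU to either side gives g(g(h(h(e, m, m), h(h(e, m, m), m, e), h(h(e, m, m), m, e)))).

g(g(h(h(e, m, m), h(h(e, m, m), m, e), h(h(e, m, m), m, e))))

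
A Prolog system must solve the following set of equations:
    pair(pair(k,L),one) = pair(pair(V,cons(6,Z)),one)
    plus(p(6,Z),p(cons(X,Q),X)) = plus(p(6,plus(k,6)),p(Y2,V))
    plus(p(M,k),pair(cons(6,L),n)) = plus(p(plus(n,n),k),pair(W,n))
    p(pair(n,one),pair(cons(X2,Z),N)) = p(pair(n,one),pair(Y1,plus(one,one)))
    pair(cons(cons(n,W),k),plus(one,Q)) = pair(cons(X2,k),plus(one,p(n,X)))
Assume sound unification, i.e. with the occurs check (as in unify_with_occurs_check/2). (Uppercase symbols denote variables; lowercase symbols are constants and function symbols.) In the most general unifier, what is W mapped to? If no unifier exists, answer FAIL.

Decompose pair/2: pair(k,L) = pair(V,cons(6,Z)),  one = one.
Decompose pair/2: k = V,  L = cons(6,Z).
Bind V := k; substituting into the one remaining equation that mentions V gives: plus(p(6,Z),p(cons(X,Q),X)) = plus(p(6,plus(k,6)),p(Y2,k)).
Bind L := cons(6,Z); substituting into the one remaining equation that mentions L gives: plus(p(M,k),pair(cons(6,cons(6,Z)),n)) = plus(p(plus(n,n),k),pair(W,n)).
Delete trivial equation one = one.
Decompose plus/2: p(6,Z) = p(6,plus(k,6)),  p(cons(X,Q),X) = p(Y2,k).
Decompose p/2: 6 = 6,  Z = plus(k,6).
Delete trivial equation 6 = 6.
Bind Z := plus(k,6); substituting into the 2 remaining equations that mention Z gives: plus(p(M,k),pair(cons(6,cons(6,plus(k,6))),n)) = plus(p(plus(n,n),k),pair(W,n)),  p(pair(n,one),pair(cons(X2,plus(k,6)),N)) = p(pair(n,one),pair(Y1,plus(one,one))). Substituting into the earlier binding gives L := cons(6,plus(k,6)).
Decompose p/2: cons(X,Q) = Y2,  X = k.
Bind Y2 := cons(X,Q); no other remaining equation mentions Y2.
Bind X := k; substituting into the one remaining equation that mentions X gives: pair(cons(cons(n,W),k),plus(one,Q)) = pair(cons(X2,k),plus(one,p(n,k))). Substituting into the earlier binding gives Y2 := cons(k,Q).
Decompose plus/2: p(M,k) = p(plus(n,n),k),  pair(cons(6,cons(6,plus(k,6))),n) = pair(W,n).
Decompose p/2: M = plus(n,n),  k = k.
Bind M := plus(n,n); no other remaining equation mentions M.
Delete trivial equation k = k.
Decompose pair/2: cons(6,cons(6,plus(k,6))) = W,  n = n.
Bind W := cons(6,cons(6,plus(k,6))); substituting into the one remaining equation that mentions W gives: pair(cons(cons(n,cons(6,cons(6,plus(k,6)))),k),plus(one,Q)) = pair(cons(X2,k),plus(one,p(n,k))).
Delete trivial equation n = n.
Decompose p/2: pair(n,one) = pair(n,one),  pair(cons(X2,plus(k,6)),N) = pair(Y1,plus(one,one)).
Delete trivial equation pair(n,one) = pair(n,one).
Decompose pair/2: cons(X2,plus(k,6)) = Y1,  N = plus(one,one).
Bind Y1 := cons(X2,plus(k,6)); no other remaining equation mentions Y1.
Bind N := plus(one,one); no other remaining equation mentions N.
Decompose pair/2: cons(cons(n,cons(6,cons(6,plus(k,6)))),k) = cons(X2,k),  plus(one,Q) = plus(one,p(n,k)).
Decompose cons/2: cons(n,cons(6,cons(6,plus(k,6)))) = X2,  k = k.
Bind X2 := cons(n,cons(6,cons(6,plus(k,6)))); no other remaining equation mentions X2. Substituting into the earlier binding gives Y1 := cons(cons(n,cons(6,cons(6,plus(k,6)))),plus(k,6)).
Delete trivial equation k = k.
Decompose plus/2: one = one,  Q = p(n,k).
Delete trivial equation one = one.
Bind Q := p(n,k). Substituting into the earlier binding gives Y2 := cons(k,p(n,k)).
MGU = { V -> k, L -> cons(6,plus(k,6)), Z -> plus(k,6), Y2 -> cons(k,p(n,k)), X -> k, M -> plus(n,n), W -> cons(6,cons(6,plus(k,6))), Y1 -> cons(cons(n,cons(6,cons(6,plus(k,6)))),plus(k,6)), N -> plus(one,one), X2 -> cons(n,cons(6,cons(6,plus(k,6)))), Q -> p(n,k) }, so W -> cons(6,cons(6,plus(k,6))).

cons(6,cons(6,plus(k,6)))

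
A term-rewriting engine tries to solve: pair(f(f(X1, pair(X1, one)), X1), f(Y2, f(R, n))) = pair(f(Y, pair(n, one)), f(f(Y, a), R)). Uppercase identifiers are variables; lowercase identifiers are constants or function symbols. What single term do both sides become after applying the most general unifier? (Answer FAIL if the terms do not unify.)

FAIL

Decompose pair/2: f(f(X1, pair(X1, one)), X1) = f(Y, pair(n, one)),  f(Y2, f(R, n)) = f(f(Y, a), R).
Decompose f/2: f(X1, pair(X1, one)) = Y,  X1 = pair(n, one).
Bind Y := f(X1, pair(X1, one)); substituting into the one remaining equation that mentions Y gives: f(Y2, f(R, n)) = f(f(f(X1, pair(X1, one)), a), R).
Bind X1 := pair(n, one); substituting into the remaining equation gives: f(Y2, f(R, n)) = f(f(f(pair(n, one), pair(pair(n, one), one)), a), R). Substituting into the earlier binding gives Y := f(pair(n, one), pair(pair(n, one), one)).
Decompose f/2: Y2 = f(f(pair(n, one), pair(pair(n, one), one)), a),  f(R, n) = R.
Bind Y2 := f(f(pair(n, one), pair(pair(n, one), one)), a); no other remaining equation mentions Y2.
Occurs check fails: R occurs in f(R, n); the equation R = f(R, n) has no finite solution.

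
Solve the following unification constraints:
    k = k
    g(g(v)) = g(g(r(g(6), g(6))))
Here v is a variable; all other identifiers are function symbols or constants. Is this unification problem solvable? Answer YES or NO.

YES

Delete trivial equation k = k.
Decompose g/1: g(v) = g(r(g(6), g(6))).
Decompose g/1: v = r(g(6), g(6)).
Bind v := r(g(6), g(6)).
No equations remain and no clash or occurs-check failure arose, so a unifier exists.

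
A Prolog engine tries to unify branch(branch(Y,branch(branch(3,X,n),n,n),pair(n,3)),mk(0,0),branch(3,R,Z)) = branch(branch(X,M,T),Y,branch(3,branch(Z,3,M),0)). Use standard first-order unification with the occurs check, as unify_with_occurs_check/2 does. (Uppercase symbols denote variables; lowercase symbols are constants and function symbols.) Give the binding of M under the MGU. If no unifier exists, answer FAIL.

Decompose branch/3: branch(Y,branch(branch(3,X,n),n,n),pair(n,3)) = branch(X,M,T),  mk(0,0) = Y,  branch(3,R,Z) = branch(3,branch(Z,3,M),0).
Decompose branch/3: Y = X,  branch(branch(3,X,n),n,n) = M,  pair(n,3) = T.
Bind Y := X; substituting into the one remaining equation that mentions Y gives: mk(0,0) = X.
Bind M := branch(branch(3,X,n),n,n); substituting into the one remaining equation that mentions M gives: branch(3,R,Z) = branch(3,branch(Z,3,branch(branch(3,X,n),n,n)),0).
Bind T := pair(n,3); no other remaining equation mentions T.
Bind X := mk(0,0); substituting into the remaining equation gives: branch(3,R,Z) = branch(3,branch(Z,3,branch(branch(3,mk(0,0),n),n,n)),0). Substituting into the earlier bindings gives Y := mk(0,0), M := branch(branch(3,mk(0,0),n),n,n).
Decompose branch/3: 3 = 3,  R = branch(Z,3,branch(branch(3,mk(0,0),n),n,n)),  Z = 0.
Delete trivial equation 3 = 3.
Bind R := branch(Z,3,branch(branch(3,mk(0,0),n),n,n)); no other remaining equation mentions R.
Bind Z := 0. Substituting into the earlier binding gives R := branch(0,3,branch(branch(3,mk(0,0),n),n,n)).
MGU = { Y -> mk(0,0), M -> branch(branch(3,mk(0,0),n),n,n), T -> pair(n,3), X -> mk(0,0), R -> branch(0,3,branch(branch(3,mk(0,0),n),n,n)), Z -> 0 }, so M -> branch(branch(3,mk(0,0),n),n,n).

branch(branch(3,mk(0,0),n),n,n)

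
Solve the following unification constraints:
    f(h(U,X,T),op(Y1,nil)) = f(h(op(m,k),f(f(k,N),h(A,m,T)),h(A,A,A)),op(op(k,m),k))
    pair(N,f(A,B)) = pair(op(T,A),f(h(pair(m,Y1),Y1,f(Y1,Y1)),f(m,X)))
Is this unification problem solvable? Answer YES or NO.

Decompose f/2: h(U,X,T) = h(op(m,k),f(f(k,N),h(A,m,T)),h(A,A,A)),  op(Y1,nil) = op(op(k,m),k).
Decompose h/3: U = op(m,k),  X = f(f(k,N),h(A,m,T)),  T = h(A,A,A).
Bind U := op(m,k); no other remaining equation mentions U.
Bind X := f(f(k,N),h(A,m,T)); substituting into the one remaining equation that mentions X gives: pair(N,f(A,B)) = pair(op(T,A),f(h(pair(m,Y1),Y1,f(Y1,Y1)),f(m,f(f(k,N),h(A,m,T))))).
Bind T := h(A,A,A); substituting into the one remaining equation that mentions T gives: pair(N,f(A,B)) = pair(op(h(A,A,A),A),f(h(pair(m,Y1),Y1,f(Y1,Y1)),f(m,f(f(k,N),h(A,m,h(A,A,A)))))). Substituting into the earlier binding gives X := f(f(k,N),h(A,m,h(A,A,A))).
Decompose op/2: Y1 = op(k,m),  nil = k.
Bind Y1 := op(k,m); substituting into the one remaining equation that mentions Y1 gives: pair(N,f(A,B)) = pair(op(h(A,A,A),A),f(h(pair(m,op(k,m)),op(k,m),f(op(k,m),op(k,m))),f(m,f(f(k,N),h(A,m,h(A,A,A)))))).
Clash: constants nil and k differ; no unifier exists.

NO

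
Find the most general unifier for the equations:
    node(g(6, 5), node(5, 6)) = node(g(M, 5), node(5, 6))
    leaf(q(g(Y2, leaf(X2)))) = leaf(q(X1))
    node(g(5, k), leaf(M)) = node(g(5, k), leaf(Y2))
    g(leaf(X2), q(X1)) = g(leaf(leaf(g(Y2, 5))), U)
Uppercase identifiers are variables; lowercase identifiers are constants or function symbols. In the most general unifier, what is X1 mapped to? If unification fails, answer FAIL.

g(6, leaf(leaf(g(6, 5))))

Decompose node/2: g(6, 5) = g(M, 5),  node(5, 6) = node(5, 6).
Decompose g/2: 6 = M,  5 = 5.
Bind M := 6; substituting into the one remaining equation that mentions M gives: node(g(5, k), leaf(6)) = node(g(5, k), leaf(Y2)).
Delete trivial equation 5 = 5.
Delete trivial equation node(5, 6) = node(5, 6).
Decompose leaf/1: q(g(Y2, leaf(X2))) = q(X1).
Decompose q/1: g(Y2, leaf(X2)) = X1.
Bind X1 := g(Y2, leaf(X2)); substituting into the one remaining equation that mentions X1 gives: g(leaf(X2), q(g(Y2, leaf(X2)))) = g(leaf(leaf(g(Y2, 5))), U).
Decompose node/2: g(5, k) = g(5, k),  leaf(6) = leaf(Y2).
Delete trivial equation g(5, k) = g(5, k).
Decompose leaf/1: 6 = Y2.
Bind Y2 := 6; substituting into the remaining equation gives: g(leaf(X2), q(g(6, leaf(X2)))) = g(leaf(leaf(g(6, 5))), U). Substituting into the earlier binding gives X1 := g(6, leaf(X2)).
Decompose g/2: leaf(X2) = leaf(leaf(g(6, 5))),  q(g(6, leaf(X2))) = U.
Decompose leaf/1: X2 = leaf(g(6, 5)).
Bind X2 := leaf(g(6, 5)); substituting into the remaining equation gives: q(g(6, leaf(leaf(g(6, 5))))) = U. Substituting into the earlier binding gives X1 := g(6, leaf(leaf(g(6, 5)))).
Bind U := q(g(6, leaf(leaf(g(6, 5))))).
MGU = { M -> 6, X1 -> g(6, leaf(leaf(g(6, 5)))), Y2 -> 6, X2 -> leaf(g(6, 5)), U -> q(g(6, leaf(leaf(g(6, 5))))) }, so X1 -> g(6, leaf(leaf(g(6, 5)))).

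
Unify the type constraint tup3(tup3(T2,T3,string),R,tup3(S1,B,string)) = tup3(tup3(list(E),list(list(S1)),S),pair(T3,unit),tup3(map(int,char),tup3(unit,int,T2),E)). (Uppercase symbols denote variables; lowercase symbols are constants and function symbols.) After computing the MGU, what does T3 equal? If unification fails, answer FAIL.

list(list(map(int,char)))

Decompose tup3/3: tup3(T2,T3,string) = tup3(list(E),list(list(S1)),S),  R = pair(T3,unit),  tup3(S1,B,string) = tup3(map(int,char),tup3(unit,int,T2),E).
Decompose tup3/3: T2 = list(E),  T3 = list(list(S1)),  string = S.
Bind T2 := list(E); substituting into the one remaining equation that mentions T2 gives: tup3(S1,B,string) = tup3(map(int,char),tup3(unit,int,list(E)),E).
Bind T3 := list(list(S1)); substituting into the one remaining equation that mentions T3 gives: R = pair(list(list(S1)),unit).
Bind S := string; no other remaining equation mentions S.
Bind R := pair(list(list(S1)),unit); no other remaining equation mentions R.
Decompose tup3/3: S1 = map(int,char),  B = tup3(unit,int,list(E)),  string = E.
Bind S1 := map(int,char); no other remaining equation mentions S1. Substituting into the earlier bindings gives T3 := list(list(map(int,char))), R := pair(list(list(map(int,char))),unit).
Bind B := tup3(unit,int,list(E)); no other remaining equation mentions B.
Bind E := string. Substituting into the earlier bindings gives T2 := list(string), B := tup3(unit,int,list(string)).
MGU = { T2 := list(string), T3 := list(list(map(int,char))), S := string, R := pair(list(list(map(int,char))),unit), S1 := map(int,char), B := tup3(unit,int,list(string)), E := string }, so T3 := list(list(map(int,char))).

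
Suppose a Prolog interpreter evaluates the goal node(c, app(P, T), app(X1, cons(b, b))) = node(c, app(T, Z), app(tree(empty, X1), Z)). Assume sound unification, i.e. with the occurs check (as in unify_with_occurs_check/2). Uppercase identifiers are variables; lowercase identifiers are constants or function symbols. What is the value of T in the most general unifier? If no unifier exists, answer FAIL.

FAIL

Decompose node/3: c = c,  app(P, T) = app(T, Z),  app(X1, cons(b, b)) = app(tree(empty, X1), Z).
Delete trivial equation c = c.
Decompose app/2: P = T,  T = Z.
Bind P := T; no other remaining equation mentions P.
Bind T := Z; no other remaining equation mentions T. Substituting into the earlier binding gives P := Z.
Decompose app/2: X1 = tree(empty, X1),  cons(b, b) = Z.
Occurs check fails: X1 occurs in tree(empty, X1); the equation X1 = tree(empty, X1) has no finite solution.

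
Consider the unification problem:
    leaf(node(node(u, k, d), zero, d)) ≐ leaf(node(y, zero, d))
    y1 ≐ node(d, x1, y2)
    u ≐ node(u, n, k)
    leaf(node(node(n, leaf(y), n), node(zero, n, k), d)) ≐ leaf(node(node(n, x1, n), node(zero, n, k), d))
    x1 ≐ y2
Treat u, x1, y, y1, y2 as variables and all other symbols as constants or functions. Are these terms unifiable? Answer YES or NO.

NO

Decompose leaf/1: node(node(u, k, d), zero, d) ≐ node(y, zero, d).
Decompose node/3: node(u, k, d) ≐ y,  zero ≐ zero,  d ≐ d.
Bind y := node(u, k, d); substituting into the one remaining equation that mentions y gives: leaf(node(node(n, leaf(node(u, k, d)), n), node(zero, n, k), d)) ≐ leaf(node(node(n, x1, n), node(zero, n, k), d)).
Delete trivial equation zero ≐ zero.
Delete trivial equation d ≐ d.
Bind y1 := node(d, x1, y2); no other remaining equation mentions y1.
Occurs check fails: u occurs in node(u, n, k); the equation u ≐ node(u, n, k) has no finite solution.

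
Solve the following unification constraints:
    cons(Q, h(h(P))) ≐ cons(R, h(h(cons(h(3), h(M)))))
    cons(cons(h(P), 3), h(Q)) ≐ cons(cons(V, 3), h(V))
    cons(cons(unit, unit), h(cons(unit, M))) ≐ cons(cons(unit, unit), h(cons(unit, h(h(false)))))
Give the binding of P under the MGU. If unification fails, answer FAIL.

Decompose cons/2: Q ≐ R,  h(h(P)) ≐ h(h(cons(h(3), h(M)))).
Bind Q := R; substituting into the one remaining equation that mentions Q gives: cons(cons(h(P), 3), h(R)) ≐ cons(cons(V, 3), h(V)).
Decompose h/1: h(P) ≐ h(cons(h(3), h(M))).
Decompose h/1: P ≐ cons(h(3), h(M)).
Bind P := cons(h(3), h(M)); substituting into the one remaining equation that mentions P gives: cons(cons(h(cons(h(3), h(M))), 3), h(R)) ≐ cons(cons(V, 3), h(V)).
Decompose cons/2: cons(h(cons(h(3), h(M))), 3) ≐ cons(V, 3),  h(R) ≐ h(V).
Decompose cons/2: h(cons(h(3), h(M))) ≐ V,  3 ≐ 3.
Bind V := h(cons(h(3), h(M))); substituting into the one remaining equation that mentions V gives: h(R) ≐ h(h(cons(h(3), h(M)))).
Delete trivial equation 3 ≐ 3.
Decompose h/1: R ≐ h(cons(h(3), h(M))).
Bind R := h(cons(h(3), h(M))); no other remaining equation mentions R. Substituting into the earlier binding gives Q := h(cons(h(3), h(M))).
Decompose cons/2: cons(unit, unit) ≐ cons(unit, unit),  h(cons(unit, M)) ≐ h(cons(unit, h(h(false)))).
Delete trivial equation cons(unit, unit) ≐ cons(unit, unit).
Decompose h/1: cons(unit, M) ≐ cons(unit, h(h(false))).
Decompose cons/2: unit ≐ unit,  M ≐ h(h(false)).
Delete trivial equation unit ≐ unit.
Bind M := h(h(false)). Substituting into the earlier bindings gives Q := h(cons(h(3), h(h(h(false))))), P := cons(h(3), h(h(h(false)))), V := h(cons(h(3), h(h(h(false))))), R := h(cons(h(3), h(h(h(false))))).
MGU = { Q -> h(cons(h(3), h(h(h(false))))), P -> cons(h(3), h(h(h(false)))), V -> h(cons(h(3), h(h(h(false))))), R -> h(cons(h(3), h(h(h(false))))), M -> h(h(false)) }, so P -> cons(h(3), h(h(h(false)))).

cons(h(3), h(h(h(false))))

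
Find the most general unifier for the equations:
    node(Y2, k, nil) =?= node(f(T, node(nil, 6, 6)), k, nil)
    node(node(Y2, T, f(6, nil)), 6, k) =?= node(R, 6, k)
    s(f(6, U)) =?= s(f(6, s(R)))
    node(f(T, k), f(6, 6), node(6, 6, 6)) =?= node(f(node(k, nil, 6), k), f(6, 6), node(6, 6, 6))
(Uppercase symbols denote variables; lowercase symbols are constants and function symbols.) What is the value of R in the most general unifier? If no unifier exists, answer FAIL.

Decompose node/3: Y2 =?= f(T, node(nil, 6, 6)),  k =?= k,  nil =?= nil.
Bind Y2 := f(T, node(nil, 6, 6)); substituting into the one remaining equation that mentions Y2 gives: node(node(f(T, node(nil, 6, 6)), T, f(6, nil)), 6, k) =?= node(R, 6, k).
Delete trivial equation k =?= k.
Delete trivial equation nil =?= nil.
Decompose node/3: node(f(T, node(nil, 6, 6)), T, f(6, nil)) =?= R,  6 =?= 6,  k =?= k.
Bind R := node(f(T, node(nil, 6, 6)), T, f(6, nil)); substituting into the one remaining equation that mentions R gives: s(f(6, U)) =?= s(f(6, s(node(f(T, node(nil, 6, 6)), T, f(6, nil))))).
Delete trivial equation 6 =?= 6.
Delete trivial equation k =?= k.
Decompose s/1: f(6, U) =?= f(6, s(node(f(T, node(nil, 6, 6)), T, f(6, nil)))).
Decompose f/2: 6 =?= 6,  U =?= s(node(f(T, node(nil, 6, 6)), T, f(6, nil))).
Delete trivial equation 6 =?= 6.
Bind U := s(node(f(T, node(nil, 6, 6)), T, f(6, nil))); no other remaining equation mentions U.
Decompose node/3: f(T, k) =?= f(node(k, nil, 6), k),  f(6, 6) =?= f(6, 6),  node(6, 6, 6) =?= node(6, 6, 6).
Decompose f/2: T =?= node(k, nil, 6),  k =?= k.
Bind T := node(k, nil, 6); no other remaining equation mentions T. Substituting into the earlier bindings gives Y2 := f(node(k, nil, 6), node(nil, 6, 6)), R := node(f(node(k, nil, 6), node(nil, 6, 6)), node(k, nil, 6), f(6, nil)), U := s(node(f(node(k, nil, 6), node(nil, 6, 6)), node(k, nil, 6), f(6, nil))).
Delete trivial equation k =?= k.
Delete trivial equation f(6, 6) =?= f(6, 6).
Delete trivial equation node(6, 6, 6) =?= node(6, 6, 6).
MGU = { Y2 ↦ f(node(k, nil, 6), node(nil, 6, 6)), R ↦ node(f(node(k, nil, 6), node(nil, 6, 6)), node(k, nil, 6), f(6, nil)), U ↦ s(node(f(node(k, nil, 6), node(nil, 6, 6)), node(k, nil, 6), f(6, nil))), T ↦ node(k, nil, 6) }, so R ↦ node(f(node(k, nil, 6), node(nil, 6, 6)), node(k, nil, 6), f(6, nil)).

node(f(node(k, nil, 6), node(nil, 6, 6)), node(k, nil, 6), f(6, nil))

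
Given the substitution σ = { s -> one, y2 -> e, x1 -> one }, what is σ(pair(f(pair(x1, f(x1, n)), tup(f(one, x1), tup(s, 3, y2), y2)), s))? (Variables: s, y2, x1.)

Replace each occurrence of s with one.
Replace each occurrence of y2 with e.
Replace each occurrence of x1 with one.
Result: pair(f(pair(one, f(one, n)), tup(f(one, one), tup(one, 3, e), e)), one).

pair(f(pair(one, f(one, n)), tup(f(one, one), tup(one, 3, e), e)), one)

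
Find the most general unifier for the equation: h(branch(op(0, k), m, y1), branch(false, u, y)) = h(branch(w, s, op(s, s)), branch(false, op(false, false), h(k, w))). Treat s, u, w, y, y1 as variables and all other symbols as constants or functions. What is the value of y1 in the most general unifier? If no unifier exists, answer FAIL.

Decompose h/2: branch(op(0, k), m, y1) = branch(w, s, op(s, s)),  branch(false, u, y) = branch(false, op(false, false), h(k, w)).
Decompose branch/3: op(0, k) = w,  m = s,  y1 = op(s, s).
Bind w := op(0, k); substituting into the one remaining equation that mentions w gives: branch(false, u, y) = branch(false, op(false, false), h(k, op(0, k))).
Bind s := m; substituting into the one remaining equation that mentions s gives: y1 = op(m, m).
Bind y1 := op(m, m); no other remaining equation mentions y1.
Decompose branch/3: false = false,  u = op(false, false),  y = h(k, op(0, k)).
Delete trivial equation false = false.
Bind u := op(false, false); no other remaining equation mentions u.
Bind y := h(k, op(0, k)).
MGU = { w -> op(0, k), s -> m, y1 -> op(m, m), u -> op(false, false), y -> h(k, op(0, k)) }, so y1 -> op(m, m).

op(m, m)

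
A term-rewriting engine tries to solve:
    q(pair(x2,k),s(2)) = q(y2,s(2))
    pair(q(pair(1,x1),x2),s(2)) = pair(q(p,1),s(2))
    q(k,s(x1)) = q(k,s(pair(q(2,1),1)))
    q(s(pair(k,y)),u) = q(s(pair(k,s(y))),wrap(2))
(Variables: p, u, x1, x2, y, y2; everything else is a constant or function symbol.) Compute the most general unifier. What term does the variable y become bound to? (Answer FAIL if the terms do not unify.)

Decompose q/2: pair(x2,k) = y2,  s(2) = s(2).
Bind y2 := pair(x2,k); no other remaining equation mentions y2.
Delete trivial equation s(2) = s(2).
Decompose pair/2: q(pair(1,x1),x2) = q(p,1),  s(2) = s(2).
Decompose q/2: pair(1,x1) = p,  x2 = 1.
Bind p := pair(1,x1); no other remaining equation mentions p.
Bind x2 := 1; no other remaining equation mentions x2. Substituting into the earlier binding gives y2 := pair(1,k).
Delete trivial equation s(2) = s(2).
Decompose q/2: k = k,  s(x1) = s(pair(q(2,1),1)).
Delete trivial equation k = k.
Decompose s/1: x1 = pair(q(2,1),1).
Bind x1 := pair(q(2,1),1); no other remaining equation mentions x1. Substituting into the earlier binding gives p := pair(1,pair(q(2,1),1)).
Decompose q/2: s(pair(k,y)) = s(pair(k,s(y))),  u = wrap(2).
Decompose s/1: pair(k,y) = pair(k,s(y)).
Decompose pair/2: k = k,  y = s(y).
Delete trivial equation k = k.
Occurs check fails: y occurs in s(y); the equation y = s(y) has no finite solution.

FAIL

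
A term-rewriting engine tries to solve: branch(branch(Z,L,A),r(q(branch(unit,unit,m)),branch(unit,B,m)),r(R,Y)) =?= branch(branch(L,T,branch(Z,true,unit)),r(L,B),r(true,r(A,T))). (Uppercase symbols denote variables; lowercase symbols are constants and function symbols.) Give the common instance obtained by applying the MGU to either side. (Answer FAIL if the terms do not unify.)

Decompose branch/3: branch(Z,L,A) =?= branch(L,T,branch(Z,true,unit)),  r(q(branch(unit,unit,m)),branch(unit,B,m)) =?= r(L,B),  r(R,Y) =?= r(true,r(A,T)).
Decompose branch/3: Z =?= L,  L =?= T,  A =?= branch(Z,true,unit).
Bind Z := L; substituting into the one remaining equation that mentions Z gives: A =?= branch(L,true,unit).
Bind L := T; substituting into the 2 remaining equations that mention L gives: A =?= branch(T,true,unit),  r(q(branch(unit,unit,m)),branch(unit,B,m)) =?= r(T,B). Substituting into the earlier binding gives Z := T.
Bind A := branch(T,true,unit); substituting into the one remaining equation that mentions A gives: r(R,Y) =?= r(true,r(branch(T,true,unit),T)).
Decompose r/2: q(branch(unit,unit,m)) =?= T,  branch(unit,B,m) =?= B.
Bind T := q(branch(unit,unit,m)); substituting into the one remaining equation that mentions T gives: r(R,Y) =?= r(true,r(branch(q(branch(unit,unit,m)),true,unit),q(branch(unit,unit,m)))). Substituting into the earlier bindings gives Z := q(branch(unit,unit,m)), L := q(branch(unit,unit,m)), A := branch(q(branch(unit,unit,m)),true,unit).
Occurs check fails: B occurs in branch(unit,B,m); the equation B =?= branch(unit,B,m) has no finite solution.

FAIL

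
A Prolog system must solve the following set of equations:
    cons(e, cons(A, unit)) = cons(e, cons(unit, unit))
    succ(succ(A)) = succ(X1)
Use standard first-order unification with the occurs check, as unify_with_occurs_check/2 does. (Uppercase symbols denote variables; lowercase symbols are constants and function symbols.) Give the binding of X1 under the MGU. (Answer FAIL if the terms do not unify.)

succ(unit)

Decompose cons/2: e = e,  cons(A, unit) = cons(unit, unit).
Delete trivial equation e = e.
Decompose cons/2: A = unit,  unit = unit.
Bind A := unit; substituting into the one remaining equation that mentions A gives: succ(succ(unit)) = succ(X1).
Delete trivial equation unit = unit.
Decompose succ/1: succ(unit) = X1.
Bind X1 := succ(unit).
MGU = { A = unit, X1 = succ(unit) }, so X1 = succ(unit).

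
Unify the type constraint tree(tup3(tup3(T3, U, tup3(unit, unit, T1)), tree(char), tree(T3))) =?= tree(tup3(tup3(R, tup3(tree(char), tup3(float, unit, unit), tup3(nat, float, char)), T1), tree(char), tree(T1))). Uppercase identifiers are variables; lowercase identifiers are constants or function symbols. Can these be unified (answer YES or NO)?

Decompose tree/1: tup3(tup3(T3, U, tup3(unit, unit, T1)), tree(char), tree(T3)) =?= tup3(tup3(R, tup3(tree(char), tup3(float, unit, unit), tup3(nat, float, char)), T1), tree(char), tree(T1)).
Decompose tup3/3: tup3(T3, U, tup3(unit, unit, T1)) =?= tup3(R, tup3(tree(char), tup3(float, unit, unit), tup3(nat, float, char)), T1),  tree(char) =?= tree(char),  tree(T3) =?= tree(T1).
Decompose tup3/3: T3 =?= R,  U =?= tup3(tree(char), tup3(float, unit, unit), tup3(nat, float, char)),  tup3(unit, unit, T1) =?= T1.
Bind T3 := R; substituting into the one remaining equation that mentions T3 gives: tree(R) =?= tree(T1).
Bind U := tup3(tree(char), tup3(float, unit, unit), tup3(nat, float, char)); no other remaining equation mentions U.
Occurs check fails: T1 occurs in tup3(unit, unit, T1); the equation T1 =?= tup3(unit, unit, T1) has no finite solution.

NO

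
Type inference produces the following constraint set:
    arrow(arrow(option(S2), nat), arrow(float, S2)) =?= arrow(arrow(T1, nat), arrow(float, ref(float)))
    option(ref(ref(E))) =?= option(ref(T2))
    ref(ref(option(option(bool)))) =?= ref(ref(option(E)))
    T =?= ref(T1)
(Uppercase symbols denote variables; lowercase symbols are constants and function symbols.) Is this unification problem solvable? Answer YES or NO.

YES

Decompose arrow/2: arrow(option(S2), nat) =?= arrow(T1, nat),  arrow(float, S2) =?= arrow(float, ref(float)).
Decompose arrow/2: option(S2) =?= T1,  nat =?= nat.
Bind T1 := option(S2); substituting into the one remaining equation that mentions T1 gives: T =?= ref(option(S2)).
Delete trivial equation nat =?= nat.
Decompose arrow/2: float =?= float,  S2 =?= ref(float).
Delete trivial equation float =?= float.
Bind S2 := ref(float); substituting into the one remaining equation that mentions S2 gives: T =?= ref(option(ref(float))). Substituting into the earlier binding gives T1 := option(ref(float)).
Decompose option/1: ref(ref(E)) =?= ref(T2).
Decompose ref/1: ref(E) =?= T2.
Bind T2 := ref(E); no other remaining equation mentions T2.
Decompose ref/1: ref(option(option(bool))) =?= ref(option(E)).
Decompose ref/1: option(option(bool)) =?= option(E).
Decompose option/1: option(bool) =?= E.
Bind E := option(bool); no other remaining equation mentions E. Substituting into the earlier binding gives T2 := ref(option(bool)).
Bind T := ref(option(ref(float))).
No equations remain and no clash or occurs-check failure arose, so a unifier exists.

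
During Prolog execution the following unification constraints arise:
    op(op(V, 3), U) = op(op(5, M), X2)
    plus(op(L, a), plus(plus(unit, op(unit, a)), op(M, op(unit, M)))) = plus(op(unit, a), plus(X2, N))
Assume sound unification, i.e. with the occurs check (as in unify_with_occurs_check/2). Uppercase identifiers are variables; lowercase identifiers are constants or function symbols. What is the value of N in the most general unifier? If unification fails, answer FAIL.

op(3, op(unit, 3))

Decompose op/2: op(V, 3) = op(5, M),  U = X2.
Decompose op/2: V = 5,  3 = M.
Bind V := 5; no other remaining equation mentions V.
Bind M := 3; substituting into the one remaining equation that mentions M gives: plus(op(L, a), plus(plus(unit, op(unit, a)), op(3, op(unit, 3)))) = plus(op(unit, a), plus(X2, N)).
Bind U := X2; no other remaining equation mentions U.
Decompose plus/2: op(L, a) = op(unit, a),  plus(plus(unit, op(unit, a)), op(3, op(unit, 3))) = plus(X2, N).
Decompose op/2: L = unit,  a = a.
Bind L := unit; no other remaining equation mentions L.
Delete trivial equation a = a.
Decompose plus/2: plus(unit, op(unit, a)) = X2,  op(3, op(unit, 3)) = N.
Bind X2 := plus(unit, op(unit, a)); no other remaining equation mentions X2. Substituting into the earlier binding gives U := plus(unit, op(unit, a)).
Bind N := op(3, op(unit, 3)).
MGU = { V = 5, M = 3, U = plus(unit, op(unit, a)), L = unit, X2 = plus(unit, op(unit, a)), N = op(3, op(unit, 3)) }, so N = op(3, op(unit, 3)).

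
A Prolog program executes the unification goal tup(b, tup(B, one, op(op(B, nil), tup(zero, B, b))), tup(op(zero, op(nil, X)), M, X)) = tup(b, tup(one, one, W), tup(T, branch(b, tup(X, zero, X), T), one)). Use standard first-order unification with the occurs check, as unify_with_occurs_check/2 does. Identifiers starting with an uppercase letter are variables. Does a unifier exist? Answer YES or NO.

Decompose tup/3: b = b,  tup(B, one, op(op(B, nil), tup(zero, B, b))) = tup(one, one, W),  tup(op(zero, op(nil, X)), M, X) = tup(T, branch(b, tup(X, zero, X), T), one).
Delete trivial equation b = b.
Decompose tup/3: B = one,  one = one,  op(op(B, nil), tup(zero, B, b)) = W.
Bind B := one; substituting into the one remaining equation that mentions B gives: op(op(one, nil), tup(zero, one, b)) = W.
Delete trivial equation one = one.
Bind W := op(op(one, nil), tup(zero, one, b)); no other remaining equation mentions W.
Decompose tup/3: op(zero, op(nil, X)) = T,  M = branch(b, tup(X, zero, X), T),  X = one.
Bind T := op(zero, op(nil, X)); substituting into the one remaining equation that mentions T gives: M = branch(b, tup(X, zero, X), op(zero, op(nil, X))).
Bind M := branch(b, tup(X, zero, X), op(zero, op(nil, X))); no other remaining equation mentions M.
Bind X := one. Substituting into the earlier bindings gives T := op(zero, op(nil, one)), M := branch(b, tup(one, zero, one), op(zero, op(nil, one))).
No equations remain and no clash or occurs-check failure arose, so a unifier exists.

YES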